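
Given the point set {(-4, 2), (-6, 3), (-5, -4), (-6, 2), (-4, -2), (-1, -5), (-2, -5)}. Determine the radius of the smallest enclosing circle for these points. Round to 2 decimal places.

4.72

By Welzl's lemma the MEC is supported by two points (diametrically opposite) or three points (on a circumcircle).
The farthest pair is (-6, 3)–(-1, -5) with squared distance 89. The circle on this segment as diameter has centre (-3.5, -1) and r² = 89/4 = 22.25.
Check (-4, 2): distance² to centre = 9.25 ≤ 22.25, so it lies inside.
All remaining points lie in this disk, and no smaller disk contains both endpoints, so this is the minimum enclosing circle.
r = √(22.25) ≈ 4.72.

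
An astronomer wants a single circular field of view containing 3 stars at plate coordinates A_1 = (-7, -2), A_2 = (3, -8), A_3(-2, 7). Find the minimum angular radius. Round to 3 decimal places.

7.906

Side lengths²: A_1A_2² = 136, A_1A_3² = 106, A_2A_3² = 250.
Since A_2A_3² = 250 ≥ 136 + 106 = 242, the angle opposite A_2A_3 is not acute, so the smallest enclosing circle has A_2A_3 as diameter.
Centre = midpoint of A_2A_3 = (0.5, -0.5), r² = 250/4 = 62.5.
r = √(62.5) ≈ 7.906.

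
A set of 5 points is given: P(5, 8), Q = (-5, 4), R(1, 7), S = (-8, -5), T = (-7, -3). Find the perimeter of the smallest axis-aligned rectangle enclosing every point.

Width = max x − min x = 5 − (-8) = 13.
Height = max y − min y = 8 − (-5) = 13.
Perimeter = 2(13 + 13) = 52.

52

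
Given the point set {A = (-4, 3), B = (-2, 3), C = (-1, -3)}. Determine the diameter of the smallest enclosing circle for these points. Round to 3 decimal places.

6.708

Side lengths²: AB² = 4, AC² = 45, BC² = 37.
Since AC² = 45 ≥ 37 + 4 = 41, the angle opposite AC is not acute, so the smallest enclosing circle has AC as diameter.
Centre = midpoint of AC = (-2.5, 0), r² = 45/4 = 11.25.
Diameter = 2r = 2√(11.25) ≈ 6.708.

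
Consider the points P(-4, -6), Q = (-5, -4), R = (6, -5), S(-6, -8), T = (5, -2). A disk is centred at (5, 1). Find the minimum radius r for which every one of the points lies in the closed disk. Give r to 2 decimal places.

14.21

The required radius is the distance from (5, 1) to the farthest point.
Squared distances: 130, 125, 37, 202, 9.
Maximum is 202, attained at S.
r = √202 ≈ 14.21.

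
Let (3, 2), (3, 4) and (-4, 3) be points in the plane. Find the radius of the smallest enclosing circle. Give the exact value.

25/7

Call the three points A, B, C in the order given.
Side lengths²: AB² = 4, AC² = 50, BC² = 50.
Since BC² = 50 < 50 + 4 = 54, the triangle is acute, so the smallest enclosing circle is the circumcircle.
Circumcentre = (-3/7, 3), r² = 625/49.
r = √(625/49) = 25/7.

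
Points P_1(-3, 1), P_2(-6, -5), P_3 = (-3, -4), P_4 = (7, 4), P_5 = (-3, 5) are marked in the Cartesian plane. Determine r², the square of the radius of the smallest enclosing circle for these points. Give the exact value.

The minimum enclosing circle of a finite set is fixed by two of the points (as a diameter) or three (as a circumcircle).
The farthest pair is P_2–P_4 with squared distance 250. The circle on this segment as diameter has centre (0.5, -0.5) and r² = 250/4 = 62.5.
Check P_1: distance² to centre = 14.5 ≤ 62.5, so it lies inside.
All remaining points lie in this disk, and no smaller disk contains both endpoints, so this is the minimum enclosing circle.

62.5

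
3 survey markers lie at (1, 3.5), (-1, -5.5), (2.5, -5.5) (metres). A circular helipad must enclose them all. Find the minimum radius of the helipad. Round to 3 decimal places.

Call the three points A, B, C in the order given.
Side lengths²: AB² = 85, AC² = 83.25, BC² = 12.25.
Since AB² = 85 < 83.25 + 12.25 = 95.5, the triangle is acute, so the smallest enclosing circle is the circumcircle.
Circumcentre = (0.75, -7/6), r² = 3145/144.
r = √(3145/144) ≈ 4.673.

4.673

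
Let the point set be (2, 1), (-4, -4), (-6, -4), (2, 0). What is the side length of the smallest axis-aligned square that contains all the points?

8

The bounding box has width 8 and height 5.
An axis-aligned square enclosing the set must have side ≥ max(width, height).
So the minimum side is max(8, 5) = 8.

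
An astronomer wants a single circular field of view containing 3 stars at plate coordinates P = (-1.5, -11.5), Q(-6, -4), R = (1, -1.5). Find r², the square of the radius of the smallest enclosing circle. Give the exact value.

27.625

Side lengths²: PQ² = 76.5, PR² = 106.25, QR² = 55.25.
Since PR² = 106.25 < 76.5 + 55.25 = 131.75, the triangle is acute, so the smallest enclosing circle is the circumcircle.
Circumcentre = (-1.25, -6.25), r² = 27.625.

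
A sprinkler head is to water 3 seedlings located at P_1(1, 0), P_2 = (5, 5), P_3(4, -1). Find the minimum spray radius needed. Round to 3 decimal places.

Side lengths²: P_1P_2² = 41, P_1P_3² = 10, P_2P_3² = 37.
Since P_1P_2² = 41 < 37 + 10 = 47, the triangle is acute, so the smallest enclosing circle is the circumcircle.
Circumcentre = (129/38, 83/38), r² = 7585/722.
r = √(7585/722) ≈ 3.241.

3.241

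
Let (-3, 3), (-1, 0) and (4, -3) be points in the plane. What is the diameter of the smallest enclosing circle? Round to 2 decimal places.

9.22

Call the three points A, B, C in the order given.
Side lengths²: AB² = 13, AC² = 85, BC² = 34.
Since AC² = 85 ≥ 34 + 13 = 47, the angle opposite AC is not acute, so the smallest enclosing circle has AC as diameter.
Centre = midpoint of AC = (0.5, 0), r² = 85/4 = 21.25.
Diameter = 2r = 2√(21.25) ≈ 9.22.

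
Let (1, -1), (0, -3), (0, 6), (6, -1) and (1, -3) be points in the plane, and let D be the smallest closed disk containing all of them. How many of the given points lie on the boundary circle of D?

3

A smallest enclosing disk is always determined by at most three of the input points on its boundary.
The minimum enclosing circle is determined by three boundary points: (0, -3), (0, 6), (6, -1).
Their circumcentre is (11/6, 1.5) with r² = 425/18.
The farthest remaining point (1, -3) is at distance² 377/18 ≤ 425/18.
The points at distance exactly r from the centre are (0, -3), (0, 6), (6, -1) — 3 points.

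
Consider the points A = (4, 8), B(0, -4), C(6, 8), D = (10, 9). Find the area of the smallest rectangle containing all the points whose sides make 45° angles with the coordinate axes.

In coordinates u = x + y, v = x − y the rectangle is axis-aligned; the map (x,y)→(u,v) scales areas by 2.
u-values: 12, -4, 14, 19; range = 19 − (-4) = 23.
v-values: -4, 4, -2, 1; range = 4 − (-4) = 8.
Area = (23 × 8) / 2 = 92.

92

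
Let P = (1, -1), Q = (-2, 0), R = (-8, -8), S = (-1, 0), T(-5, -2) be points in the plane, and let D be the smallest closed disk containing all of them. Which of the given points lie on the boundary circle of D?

P, R

The farthest pair is P–R with squared distance 130. The circle on this segment as diameter has centre (-3.5, -4.5) and r² = 130/4 = 32.5.
Check Q: distance² to centre = 22.5 ≤ 32.5, so it lies inside.
All remaining points lie in this disk, and no smaller disk contains both endpoints, so this is the minimum enclosing circle.
The points at distance exactly r from the centre are P, R — 2 points.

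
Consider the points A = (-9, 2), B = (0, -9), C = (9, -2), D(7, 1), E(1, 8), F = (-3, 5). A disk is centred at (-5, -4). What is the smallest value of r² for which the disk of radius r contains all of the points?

The required radius is the distance from (-5, -4) to the farthest point.
Squared distances: 52, 50, 200, 169, 180, 85.
Maximum is 200, attained at C.

200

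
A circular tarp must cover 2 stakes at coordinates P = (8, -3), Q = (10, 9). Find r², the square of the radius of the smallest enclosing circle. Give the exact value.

37

The smallest circle enclosing two points has them as diameter endpoints.
Centre = midpoint = (9, 3); r² = |PQ|²/4 = 148/4 = 37.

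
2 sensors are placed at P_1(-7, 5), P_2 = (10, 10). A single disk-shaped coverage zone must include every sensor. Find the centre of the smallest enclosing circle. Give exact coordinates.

(1.5, 7.5)

The smallest circle enclosing two points has them as diameter endpoints.
Centre = midpoint = (1.5, 7.5); r² = |P_1P_2|²/4 = 314/4 = 78.5.
Centre = (1.5, 7.5).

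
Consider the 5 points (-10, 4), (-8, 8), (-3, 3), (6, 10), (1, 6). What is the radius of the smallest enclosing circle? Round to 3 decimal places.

The minimum enclosing circle of a finite set is fixed by two of the points (as a diameter) or three (as a circumcircle).
The farthest pair is (-10, 4)–(6, 10) with squared distance 292. The circle on this segment as diameter has centre (-2, 7) and r² = 292/4 = 73.
Check (-8, 8): distance² to centre = 37 ≤ 73, so it lies inside.
All remaining points lie in this disk, and no smaller disk contains both endpoints, so this is the minimum enclosing circle.
r = √73 ≈ 8.544.

8.544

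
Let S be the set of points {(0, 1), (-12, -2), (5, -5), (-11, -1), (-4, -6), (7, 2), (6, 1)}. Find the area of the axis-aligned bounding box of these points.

x ranges over [-12, 7], width 19.
y ranges over [-6, 2], height 8.
Area = 19 × 8 = 152.

152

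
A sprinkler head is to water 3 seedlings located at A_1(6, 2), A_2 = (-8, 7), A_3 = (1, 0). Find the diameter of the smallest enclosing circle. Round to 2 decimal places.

Side lengths²: A_1A_2² = 221, A_1A_3² = 29, A_2A_3² = 130.
Since A_1A_2² = 221 ≥ 130 + 29 = 159, the angle opposite A_1A_2 is not acute, so the smallest enclosing circle has A_1A_2 as diameter.
Centre = midpoint of A_1A_2 = (-1, 4.5), r² = 221/4 = 55.25.
Diameter = 2r = 2√(55.25) ≈ 14.87.

14.87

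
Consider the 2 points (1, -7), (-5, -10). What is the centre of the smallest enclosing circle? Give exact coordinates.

(-2, -8.5)

The smallest circle enclosing two points has them as diameter endpoints.
Centre = midpoint = (-2, -8.5); r² = |(1, -7)−(-5, -10)|²/4 = 45/4 = 11.25.
Centre = (-2, -8.5).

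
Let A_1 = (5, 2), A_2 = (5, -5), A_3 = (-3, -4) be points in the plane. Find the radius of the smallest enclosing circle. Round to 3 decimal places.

5.039

Side lengths²: A_1A_2² = 49, A_1A_3² = 100, A_2A_3² = 65.
Since A_1A_3² = 100 < 65 + 49 = 114, the triangle is acute, so the smallest enclosing circle is the circumcircle.
Circumcentre = (1.375, -1.5), r² = 25.390625.
r = √(25.390625) ≈ 5.039.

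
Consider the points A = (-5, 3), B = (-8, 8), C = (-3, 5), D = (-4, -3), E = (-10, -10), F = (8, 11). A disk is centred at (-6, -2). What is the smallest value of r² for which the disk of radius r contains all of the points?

365

The required radius is the distance from (-6, -2) to the farthest point.
Squared distances: 26, 104, 58, 5, 80, 365.
Maximum is 365, attained at F.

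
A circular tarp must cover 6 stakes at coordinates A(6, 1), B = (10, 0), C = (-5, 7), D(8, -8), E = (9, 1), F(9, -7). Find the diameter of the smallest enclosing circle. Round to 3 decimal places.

19.849

The farthest pair is C–D with squared distance 394. The circle on this segment as diameter has centre (1.5, -0.5) and r² = 394/4 = 98.5.
Check A: distance² to centre = 22.5 ≤ 98.5, so it lies inside.
All remaining points lie in this disk, and no smaller disk contains both endpoints, so this is the minimum enclosing circle.
Diameter = 2r = 2√(98.5) ≈ 19.849.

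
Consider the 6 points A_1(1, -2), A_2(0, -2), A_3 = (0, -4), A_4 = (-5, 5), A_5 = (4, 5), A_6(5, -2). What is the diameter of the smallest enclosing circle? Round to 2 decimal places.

12.21

The minimum enclosing circle of a finite set is fixed by two of the points (as a diameter) or three (as a circumcircle).
The farthest pair is A_4–A_6 with squared distance 149. The circle on this segment as diameter has centre (0, 1.5) and r² = 149/4 = 37.25.
Check A_1: distance² to centre = 13.25 ≤ 37.25, so it lies inside.
All remaining points lie in this disk, and no smaller disk contains both endpoints, so this is the minimum enclosing circle.
Diameter = 2r = 2√(37.25) ≈ 12.21.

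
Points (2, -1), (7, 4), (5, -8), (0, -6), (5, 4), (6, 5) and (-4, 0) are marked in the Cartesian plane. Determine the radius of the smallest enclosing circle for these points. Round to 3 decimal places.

A smallest enclosing disk is always determined by at most three of the input points on its boundary.
The minimum enclosing circle is determined by three boundary points: (5, -8), (6, 5), (-4, 0).
Their circumcentre is (2.9, -1.3) with r² = 49.3.
The farthest remaining point (7, 4) is at distance² 44.9 ≤ 49.3.
r = √(49.3) ≈ 7.021.

7.021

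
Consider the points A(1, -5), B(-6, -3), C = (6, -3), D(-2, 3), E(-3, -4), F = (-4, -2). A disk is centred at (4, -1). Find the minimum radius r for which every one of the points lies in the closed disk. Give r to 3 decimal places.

The required radius is the distance from (4, -1) to the farthest point.
Squared distances: 25, 104, 8, 52, 58, 65.
Maximum is 104, attained at B.
r = √104 ≈ 10.198.

10.198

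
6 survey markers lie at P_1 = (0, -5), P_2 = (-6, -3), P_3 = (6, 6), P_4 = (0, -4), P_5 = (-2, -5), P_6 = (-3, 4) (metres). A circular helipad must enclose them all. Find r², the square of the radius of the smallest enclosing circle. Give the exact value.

By Welzl's lemma the MEC is supported by two points (diametrically opposite) or three points (on a circumcircle).
The farthest pair is P_2–P_3 with squared distance 225. The circle on this segment as diameter has centre (0, 1.5) and r² = 225/4 = 56.25.
Check P_1: distance² to centre = 42.25 ≤ 56.25, so it lies inside.
All remaining points lie in this disk, and no smaller disk contains both endpoints, so this is the minimum enclosing circle.

56.25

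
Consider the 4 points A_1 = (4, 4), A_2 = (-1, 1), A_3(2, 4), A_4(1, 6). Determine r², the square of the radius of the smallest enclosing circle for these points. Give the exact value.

6409/722

The minimum enclosing circle of a finite set is fixed by two of the points (as a diameter) or three (as a circumcircle).
The minimum enclosing circle is determined by three boundary points: A_1, A_2, A_4.
Their circumcentre is (45/38, 115/38) with r² = 6409/722.
The farthest remaining point A_3 is at distance² 1165/722 ≤ 6409/722.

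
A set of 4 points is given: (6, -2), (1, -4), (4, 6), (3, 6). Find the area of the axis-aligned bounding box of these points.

x ranges over [1, 6], width 5.
y ranges over [-4, 6], height 10.
Area = 5 × 10 = 50.

50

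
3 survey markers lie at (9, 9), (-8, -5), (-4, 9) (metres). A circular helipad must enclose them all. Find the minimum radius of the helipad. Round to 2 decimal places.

11.01

Call the three points A, B, C in the order given.
Side lengths²: AB² = 485, AC² = 169, BC² = 212.
Since AB² = 485 ≥ 212 + 169 = 381, the angle opposite AB is not acute, so the smallest enclosing circle has AB as diameter.
Centre = midpoint of AB = (0.5, 2), r² = 485/4 = 121.25.
r = √(121.25) ≈ 11.01.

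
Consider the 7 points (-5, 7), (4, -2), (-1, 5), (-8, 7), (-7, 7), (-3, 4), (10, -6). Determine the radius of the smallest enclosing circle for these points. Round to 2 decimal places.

The farthest pair is (-8, 7)–(10, -6) with squared distance 493. The circle on this segment as diameter has centre (1, 0.5) and r² = 493/4 = 123.25.
Check (-5, 7): distance² to centre = 78.25 ≤ 123.25, so it lies inside.
All remaining points lie in this disk, and no smaller disk contains both endpoints, so this is the minimum enclosing circle.
r = √(123.25) ≈ 11.10.

11.10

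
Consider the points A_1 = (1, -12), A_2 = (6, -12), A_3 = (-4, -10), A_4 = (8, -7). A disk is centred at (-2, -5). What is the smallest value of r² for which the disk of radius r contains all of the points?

113

The required radius is the distance from (-2, -5) to the farthest point.
Squared distances: 58, 113, 29, 104.
Maximum is 113, attained at A_2.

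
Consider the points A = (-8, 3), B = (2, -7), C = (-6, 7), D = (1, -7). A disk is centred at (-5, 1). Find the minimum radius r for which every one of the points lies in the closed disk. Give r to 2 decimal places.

The required radius is the distance from (-5, 1) to the farthest point.
Squared distances: 13, 113, 37, 100.
Maximum is 113, attained at B.
r = √113 ≈ 10.63.

10.63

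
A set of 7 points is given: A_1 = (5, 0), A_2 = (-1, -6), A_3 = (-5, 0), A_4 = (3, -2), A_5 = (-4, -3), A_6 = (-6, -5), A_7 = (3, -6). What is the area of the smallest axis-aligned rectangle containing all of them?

x ranges over [-6, 5], width 11.
y ranges over [-6, 0], height 6.
Area = 11 × 6 = 66.

66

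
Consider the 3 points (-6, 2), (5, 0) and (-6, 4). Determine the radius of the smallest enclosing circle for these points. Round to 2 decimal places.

Call the three points A, B, C in the order given.
Side lengths²: AB² = 125, AC² = 4, BC² = 137.
Since BC² = 137 ≥ 125 + 4 = 129, the angle opposite BC is not acute, so the smallest enclosing circle has BC as diameter.
Centre = midpoint of BC = (-0.5, 2), r² = 137/4 = 34.25.
r = √(34.25) ≈ 5.85.

5.85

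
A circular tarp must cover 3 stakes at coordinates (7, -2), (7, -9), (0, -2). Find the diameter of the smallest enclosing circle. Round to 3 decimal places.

Call the three points A, B, C in the order given.
Side lengths²: AB² = 49, AC² = 49, BC² = 98.
Since BC² = 98 ≥ 49 + 49 = 98, the angle opposite BC is not acute, so the smallest enclosing circle has BC as diameter.
Centre = midpoint of BC = (3.5, -5.5), r² = 98/4 = 24.5.
Diameter = 2r = 2√(24.5) ≈ 9.899.

9.899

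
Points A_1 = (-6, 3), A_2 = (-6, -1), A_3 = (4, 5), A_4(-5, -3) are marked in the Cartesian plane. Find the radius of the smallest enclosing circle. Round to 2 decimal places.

6.02

The minimum enclosing circle of a finite set is fixed by two of the points (as a diameter) or three (as a circumcircle).
The farthest pair is A_3–A_4 with squared distance 145. The circle on this segment as diameter has centre (-0.5, 1) and r² = 145/4 = 36.25.
Check A_1: distance² to centre = 34.25 ≤ 36.25, so it lies inside.
All remaining points lie in this disk, and no smaller disk contains both endpoints, so this is the minimum enclosing circle.
r = √(36.25) ≈ 6.02.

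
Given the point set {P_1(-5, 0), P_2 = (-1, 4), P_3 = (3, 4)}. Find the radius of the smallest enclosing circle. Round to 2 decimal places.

4.47

Side lengths²: P_1P_2² = 32, P_1P_3² = 80, P_2P_3² = 16.
Since P_1P_3² = 80 ≥ 32 + 16 = 48, the angle opposite P_1P_3 is not acute, so the smallest enclosing circle has P_1P_3 as diameter.
Centre = midpoint of P_1P_3 = (-1, 2), r² = 80/4 = 20.
r = √20 ≈ 4.47.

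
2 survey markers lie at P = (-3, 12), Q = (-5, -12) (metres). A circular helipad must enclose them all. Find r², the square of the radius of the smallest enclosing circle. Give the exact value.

The smallest circle enclosing two points has them as diameter endpoints.
Centre = midpoint = (-4, 0); r² = |PQ|²/4 = 580/4 = 145.

145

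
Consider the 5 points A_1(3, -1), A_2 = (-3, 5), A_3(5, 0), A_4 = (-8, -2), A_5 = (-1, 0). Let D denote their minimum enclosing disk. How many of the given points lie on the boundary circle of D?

2

By Welzl's lemma the MEC is supported by two points (diametrically opposite) or three points (on a circumcircle).
The farthest pair is A_3–A_4 with squared distance 173. The circle on this segment as diameter has centre (-1.5, -1) and r² = 173/4 = 43.25.
Check A_1: distance² to centre = 20.25 ≤ 43.25, so it lies inside.
All remaining points lie in this disk, and no smaller disk contains both endpoints, so this is the minimum enclosing circle.
The points at distance exactly r from the centre are A_3, A_4 — 2 points.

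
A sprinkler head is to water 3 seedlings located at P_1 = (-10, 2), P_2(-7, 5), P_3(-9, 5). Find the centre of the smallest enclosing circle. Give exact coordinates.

Side lengths²: P_1P_2² = 18, P_1P_3² = 10, P_2P_3² = 4.
Since P_1P_2² = 18 ≥ 10 + 4 = 14, the angle opposite P_1P_2 is not acute, so the smallest enclosing circle has P_1P_2 as diameter.
Centre = midpoint of P_1P_2 = (-8.5, 3.5), r² = 18/4 = 4.5.
Centre = (-8.5, 3.5).

(-8.5, 3.5)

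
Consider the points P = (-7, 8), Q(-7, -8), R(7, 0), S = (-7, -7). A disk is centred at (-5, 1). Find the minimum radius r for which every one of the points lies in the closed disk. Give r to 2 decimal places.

The required radius is the distance from (-5, 1) to the farthest point.
Squared distances: 53, 85, 145, 68.
Maximum is 145, attained at R.
r = √145 ≈ 12.04.

12.04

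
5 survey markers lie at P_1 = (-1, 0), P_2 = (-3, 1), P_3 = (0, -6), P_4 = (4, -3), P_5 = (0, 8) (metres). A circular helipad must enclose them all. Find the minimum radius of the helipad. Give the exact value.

The farthest pair is P_3–P_5 with squared distance 196. The circle on this segment as diameter has centre (0, 1) and r² = 196/4 = 49.
Check P_1: distance² to centre = 2 ≤ 49, so it lies inside.
All remaining points lie in this disk, and no smaller disk contains both endpoints, so this is the minimum enclosing circle.
r = √49 = 7.

7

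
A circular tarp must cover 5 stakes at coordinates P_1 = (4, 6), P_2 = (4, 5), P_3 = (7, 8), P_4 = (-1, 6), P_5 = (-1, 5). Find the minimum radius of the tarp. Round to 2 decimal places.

A smallest enclosing disk is always determined by at most three of the input points on its boundary.
The farthest pair is P_3–P_5 with squared distance 73. The circle on this segment as diameter has centre (3, 6.5) and r² = 73/4 = 18.25.
Check P_1: distance² to centre = 1.25 ≤ 18.25, so it lies inside.
All remaining points lie in this disk, and no smaller disk contains both endpoints, so this is the minimum enclosing circle.
r = √(18.25) ≈ 4.27.

4.27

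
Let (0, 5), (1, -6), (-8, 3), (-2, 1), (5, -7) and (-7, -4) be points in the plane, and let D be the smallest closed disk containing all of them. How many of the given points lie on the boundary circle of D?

2

The farthest pair is (-8, 3)–(5, -7) with squared distance 269. The circle on this segment as diameter has centre (-1.5, -2) and r² = 269/4 = 67.25.
Check (0, 5): distance² to centre = 51.25 ≤ 67.25, so it lies inside.
All remaining points lie in this disk, and no smaller disk contains both endpoints, so this is the minimum enclosing circle.
The points at distance exactly r from the centre are (-8, 3), (5, -7) — 2 points.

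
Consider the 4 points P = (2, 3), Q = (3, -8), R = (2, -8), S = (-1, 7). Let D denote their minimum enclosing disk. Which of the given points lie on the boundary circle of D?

By Welzl's lemma the MEC is supported by two points (diametrically opposite) or three points (on a circumcircle).
The farthest pair is Q–S with squared distance 241. The circle on this segment as diameter has centre (1, -0.5) and r² = 241/4 = 60.25.
Check P: distance² to centre = 13.25 ≤ 60.25, so it lies inside.
All remaining points lie in this disk, and no smaller disk contains both endpoints, so this is the minimum enclosing circle.
The points at distance exactly r from the centre are Q, S — 2 points.

Q, S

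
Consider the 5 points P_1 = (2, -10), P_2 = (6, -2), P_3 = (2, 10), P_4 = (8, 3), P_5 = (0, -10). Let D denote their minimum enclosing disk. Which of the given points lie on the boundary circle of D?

By Welzl's lemma the MEC is supported by two points (diametrically opposite) or three points (on a circumcircle).
The farthest pair is P_3–P_5 with squared distance 404. The circle on this segment as diameter has centre (1, 0) and r² = 404/4 = 101.
Check P_1: distance² to centre = 101 ≤ 101, so it lies inside.
All remaining points lie in this disk, and no smaller disk contains both endpoints, so this is the minimum enclosing circle.
The points at distance exactly r from the centre are P_1, P_3, P_5 — 3 points.

P_1, P_3, P_5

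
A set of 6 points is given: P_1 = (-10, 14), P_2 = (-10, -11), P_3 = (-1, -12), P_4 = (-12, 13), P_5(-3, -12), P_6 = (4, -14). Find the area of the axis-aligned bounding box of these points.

x ranges over [-12, 4], width 16.
y ranges over [-14, 14], height 28.
Area = 16 × 28 = 448.

448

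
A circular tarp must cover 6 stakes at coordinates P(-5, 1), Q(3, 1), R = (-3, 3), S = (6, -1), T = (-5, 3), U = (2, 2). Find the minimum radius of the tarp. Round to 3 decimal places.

By Welzl's lemma the MEC is supported by two points (diametrically opposite) or three points (on a circumcircle).
The farthest pair is S–T with squared distance 137. The circle on this segment as diameter has centre (0.5, 1) and r² = 137/4 = 34.25.
Check P: distance² to centre = 30.25 ≤ 34.25, so it lies inside.
All remaining points lie in this disk, and no smaller disk contains both endpoints, so this is the minimum enclosing circle.
r = √(34.25) ≈ 5.852.

5.852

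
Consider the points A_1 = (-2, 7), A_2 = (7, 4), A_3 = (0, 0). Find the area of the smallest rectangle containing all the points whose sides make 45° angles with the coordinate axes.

In coordinates u = x + y, v = x − y the rectangle is axis-aligned; the map (x,y)→(u,v) scales areas by 2.
u-values: 5, 11, 0; range = 11 − 0 = 11.
v-values: -9, 3, 0; range = 3 − (-9) = 12.
Area = (11 × 12) / 2 = 66.

66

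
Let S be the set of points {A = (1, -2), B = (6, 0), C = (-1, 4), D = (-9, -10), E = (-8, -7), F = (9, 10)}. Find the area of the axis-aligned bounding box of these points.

x ranges over [-9, 9], width 18.
y ranges over [-10, 10], height 20.
Area = 18 × 20 = 360.

360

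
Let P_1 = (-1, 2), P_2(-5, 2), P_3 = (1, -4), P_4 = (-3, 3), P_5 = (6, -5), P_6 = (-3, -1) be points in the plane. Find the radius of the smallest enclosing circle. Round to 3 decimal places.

6.519

A smallest enclosing disk is always determined by at most three of the input points on its boundary.
The farthest pair is P_2–P_5 with squared distance 170. The circle on this segment as diameter has centre (0.5, -1.5) and r² = 170/4 = 42.5.
Check P_1: distance² to centre = 14.5 ≤ 42.5, so it lies inside.
All remaining points lie in this disk, and no smaller disk contains both endpoints, so this is the minimum enclosing circle.
r = √(42.5) ≈ 6.519.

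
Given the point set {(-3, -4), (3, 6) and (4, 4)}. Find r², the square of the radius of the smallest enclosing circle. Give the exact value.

Call the three points A, B, C in the order given.
Side lengths²: AB² = 136, AC² = 113, BC² = 5.
Since AB² = 136 ≥ 113 + 5 = 118, the angle opposite AB is not acute, so the smallest enclosing circle has AB as diameter.
Centre = midpoint of AB = (0, 1), r² = 136/4 = 34.

34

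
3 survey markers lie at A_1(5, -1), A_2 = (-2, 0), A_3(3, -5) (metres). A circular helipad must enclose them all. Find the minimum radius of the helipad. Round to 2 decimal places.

Side lengths²: A_1A_2² = 50, A_1A_3² = 20, A_2A_3² = 50.
Since A_2A_3² = 50 < 50 + 20 = 70, the triangle is acute, so the smallest enclosing circle is the circumcircle.
Circumcentre = (4/3, -5/3), r² = 125/9.
r = √(125/9) ≈ 3.73.

3.73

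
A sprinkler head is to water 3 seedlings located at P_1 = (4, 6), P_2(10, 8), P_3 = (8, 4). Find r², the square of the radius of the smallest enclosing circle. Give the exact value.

Side lengths²: P_1P_2² = 40, P_1P_3² = 20, P_2P_3² = 20.
Since P_1P_2² = 40 ≥ 20 + 20 = 40, the angle opposite P_1P_2 is not acute, so the smallest enclosing circle has P_1P_2 as diameter.
Centre = midpoint of P_1P_2 = (7, 7), r² = 40/4 = 10.

10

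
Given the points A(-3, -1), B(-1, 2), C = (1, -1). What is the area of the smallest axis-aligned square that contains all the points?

The bounding box has width 4 and height 3.
An axis-aligned square enclosing the set must have side ≥ max(width, height).
So the minimum side is max(4, 3) = 4.
Area = 4² = 16.

16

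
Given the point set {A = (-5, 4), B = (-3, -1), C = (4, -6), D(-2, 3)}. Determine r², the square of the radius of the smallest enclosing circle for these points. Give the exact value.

The farthest pair is A–C with squared distance 181. The circle on this segment as diameter has centre (-0.5, -1) and r² = 181/4 = 45.25.
Check B: distance² to centre = 6.25 ≤ 45.25, so it lies inside.
All remaining points lie in this disk, and no smaller disk contains both endpoints, so this is the minimum enclosing circle.

45.25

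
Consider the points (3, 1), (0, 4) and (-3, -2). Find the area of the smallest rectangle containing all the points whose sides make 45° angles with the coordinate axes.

27

In coordinates u = x + y, v = x − y the rectangle is axis-aligned; the map (x,y)→(u,v) scales areas by 2.
u-values: 4, 4, -5; range = 4 − (-5) = 9.
v-values: 2, -4, -1; range = 2 − (-4) = 6.
Area = (9 × 6) / 2 = 27.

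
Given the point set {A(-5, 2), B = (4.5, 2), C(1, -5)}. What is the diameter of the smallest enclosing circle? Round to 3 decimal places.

Side lengths²: AB² = 90.25, AC² = 85, BC² = 61.25.
Since AB² = 90.25 < 85 + 61.25 = 146.25, the triangle is acute, so the smallest enclosing circle is the circumcircle.
Circumcentre = (-0.25, 0), r² = 26.5625.
Diameter = 2r = 2√(26.5625) ≈ 10.308.

10.308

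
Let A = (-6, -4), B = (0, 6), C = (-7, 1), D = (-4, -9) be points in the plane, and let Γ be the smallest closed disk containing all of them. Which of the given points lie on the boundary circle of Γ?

B, D

The minimum enclosing circle of a finite set is fixed by two of the points (as a diameter) or three (as a circumcircle).
The farthest pair is B–D with squared distance 241. The circle on this segment as diameter has centre (-2, -1.5) and r² = 241/4 = 60.25.
Check A: distance² to centre = 22.25 ≤ 60.25, so it lies inside.
All remaining points lie in this disk, and no smaller disk contains both endpoints, so this is the minimum enclosing circle.
The points at distance exactly r from the centre are B, D — 2 points.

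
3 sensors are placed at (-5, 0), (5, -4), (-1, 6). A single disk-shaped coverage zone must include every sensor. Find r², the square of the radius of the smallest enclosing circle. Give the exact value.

Call the three points A, B, C in the order given.
Side lengths²: AB² = 116, AC² = 52, BC² = 136.
Since BC² = 136 < 116 + 52 = 168, the triangle is acute, so the smallest enclosing circle is the circumcircle.
Circumcentre = (18/19, 7/19), r² = 12818/361.

12818/361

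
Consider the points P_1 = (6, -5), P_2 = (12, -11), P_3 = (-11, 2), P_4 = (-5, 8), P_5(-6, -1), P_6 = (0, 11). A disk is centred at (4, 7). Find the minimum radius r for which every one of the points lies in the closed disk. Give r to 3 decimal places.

The required radius is the distance from (4, 7) to the farthest point.
Squared distances: 148, 388, 250, 82, 164, 32.
Maximum is 388, attained at P_2.
r = √388 ≈ 19.698.

19.698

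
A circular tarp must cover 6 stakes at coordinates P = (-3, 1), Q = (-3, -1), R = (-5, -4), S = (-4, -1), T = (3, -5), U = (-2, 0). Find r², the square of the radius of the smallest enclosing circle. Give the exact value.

1885/98

A smallest enclosing disk is always determined by at most three of the input points on its boundary.
The minimum enclosing circle is determined by three boundary points: P, R, T.
Their circumcentre is (-11/14, -39/14) with r² = 1885/98.
The farthest remaining point S is at distance² 1325/98 ≤ 1885/98.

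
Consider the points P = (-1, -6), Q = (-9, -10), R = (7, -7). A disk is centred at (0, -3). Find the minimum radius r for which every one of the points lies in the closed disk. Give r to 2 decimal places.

The required radius is the distance from (0, -3) to the farthest point.
Squared distances: 10, 130, 65.
Maximum is 130, attained at Q.
r = √130 ≈ 11.40.

11.40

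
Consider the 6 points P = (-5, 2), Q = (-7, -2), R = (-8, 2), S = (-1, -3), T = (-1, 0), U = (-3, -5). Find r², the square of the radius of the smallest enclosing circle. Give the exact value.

1369/72

The minimum enclosing circle is determined by three boundary points: R, S, U.
Their circumcentre is (-59/12, -13/12) with r² = 1369/72.
The farthest remaining point T is at distance² 1189/72 ≤ 1369/72.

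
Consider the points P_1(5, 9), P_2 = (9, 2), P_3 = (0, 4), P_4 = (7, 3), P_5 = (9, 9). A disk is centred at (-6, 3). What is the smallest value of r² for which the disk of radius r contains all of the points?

261

The required radius is the distance from (-6, 3) to the farthest point.
Squared distances: 157, 226, 37, 169, 261.
Maximum is 261, attained at P_5.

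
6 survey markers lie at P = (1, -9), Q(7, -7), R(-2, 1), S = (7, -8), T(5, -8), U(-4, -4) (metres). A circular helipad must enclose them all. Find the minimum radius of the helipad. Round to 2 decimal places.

6.37

The minimum enclosing circle is determined by three boundary points: R, S, U.
Their circumcentre is (33/14, -51/14) with r² = 3973/98.
The farthest remaining point Q is at distance² 3217/98 ≤ 3973/98.
r = √(3973/98) ≈ 6.37.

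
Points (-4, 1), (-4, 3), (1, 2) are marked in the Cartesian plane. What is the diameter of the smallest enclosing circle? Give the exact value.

Call the three points A, B, C in the order given.
Side lengths²: AB² = 4, AC² = 26, BC² = 26.
Since BC² = 26 < 26 + 4 = 30, the triangle is acute, so the smallest enclosing circle is the circumcircle.
Circumcentre = (-1.6, 2), r² = 6.76.
Diameter = 2r = 2√(6.76) = 5.2.

5.2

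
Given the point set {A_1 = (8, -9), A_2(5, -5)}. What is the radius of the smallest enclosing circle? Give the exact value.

2.5

The smallest circle enclosing two points has them as diameter endpoints.
Centre = midpoint = (6.5, -7); r² = |A_1A_2|²/4 = 25/4 = 6.25.
r = √(6.25) = 2.5.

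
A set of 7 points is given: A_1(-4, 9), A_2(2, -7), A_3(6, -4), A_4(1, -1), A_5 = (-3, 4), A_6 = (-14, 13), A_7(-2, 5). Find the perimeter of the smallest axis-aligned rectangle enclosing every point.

Width = max x − min x = 6 − (-14) = 20.
Height = max y − min y = 13 − (-7) = 20.
Perimeter = 2(20 + 20) = 80.

80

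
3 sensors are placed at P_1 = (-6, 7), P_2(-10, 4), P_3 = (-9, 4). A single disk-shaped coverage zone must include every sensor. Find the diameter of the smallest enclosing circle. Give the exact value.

Side lengths²: P_1P_2² = 25, P_1P_3² = 18, P_2P_3² = 1.
Since P_1P_2² = 25 ≥ 18 + 1 = 19, the angle opposite P_1P_2 is not acute, so the smallest enclosing circle has P_1P_2 as diameter.
Centre = midpoint of P_1P_2 = (-8, 5.5), r² = 25/4 = 6.25.
Diameter = 2r = 2√(6.25) = 5.

5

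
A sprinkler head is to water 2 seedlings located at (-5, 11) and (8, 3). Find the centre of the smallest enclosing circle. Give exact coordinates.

(1.5, 7)

The smallest circle enclosing two points has them as diameter endpoints.
Centre = midpoint = (1.5, 7); r² = |(-5, 11)−(8, 3)|²/4 = 233/4 = 58.25.
Centre = (1.5, 7).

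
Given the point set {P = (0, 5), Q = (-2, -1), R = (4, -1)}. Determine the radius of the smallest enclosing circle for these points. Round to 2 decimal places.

Side lengths²: PQ² = 40, PR² = 52, QR² = 36.
Since PR² = 52 < 40 + 36 = 76, the triangle is acute, so the smallest enclosing circle is the circumcircle.
Circumcentre = (1, 4/3), r² = 130/9.
r = √(130/9) ≈ 3.80.

3.80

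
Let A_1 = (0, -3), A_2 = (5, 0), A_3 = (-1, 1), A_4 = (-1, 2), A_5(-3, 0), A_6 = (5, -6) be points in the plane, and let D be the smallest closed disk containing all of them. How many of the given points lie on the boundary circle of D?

3

The minimum enclosing circle of a finite set is fixed by two of the points (as a diameter) or three (as a circumcircle).
The minimum enclosing circle is determined by three boundary points: A_4, A_5, A_6.
Their circumcentre is (10/7, -17/7) with r² = 1250/49.
The farthest remaining point A_2 is at distance² 914/49 ≤ 1250/49.
The points at distance exactly r from the centre are A_4, A_5, A_6 — 3 points.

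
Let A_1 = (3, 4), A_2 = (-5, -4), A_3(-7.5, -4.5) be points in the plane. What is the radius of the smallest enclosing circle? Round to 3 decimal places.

6.755

Side lengths²: A_1A_2² = 128, A_1A_3² = 182.5, A_2A_3² = 6.5.
Since A_1A_3² = 182.5 ≥ 128 + 6.5 = 134.5, the angle opposite A_1A_3 is not acute, so the smallest enclosing circle has A_1A_3 as diameter.
Centre = midpoint of A_1A_3 = (-2.25, -0.25), r² = 182.5/4 = 45.625.
r = √(45.625) ≈ 6.755.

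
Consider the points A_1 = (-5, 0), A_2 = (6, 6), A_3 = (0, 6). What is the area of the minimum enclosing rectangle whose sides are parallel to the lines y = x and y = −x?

51

In coordinates u = x + y, v = x − y the rectangle is axis-aligned; the map (x,y)→(u,v) scales areas by 2.
u-values: -5, 12, 6; range = 12 − (-5) = 17.
v-values: -5, 0, -6; range = 0 − (-6) = 6.
Area = (17 × 6) / 2 = 51.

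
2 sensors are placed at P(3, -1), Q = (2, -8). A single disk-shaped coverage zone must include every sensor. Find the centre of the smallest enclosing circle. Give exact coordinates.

The smallest circle enclosing two points has them as diameter endpoints.
Centre = midpoint = (2.5, -4.5); r² = |PQ|²/4 = 50/4 = 12.5.
Centre = (2.5, -4.5).

(2.5, -4.5)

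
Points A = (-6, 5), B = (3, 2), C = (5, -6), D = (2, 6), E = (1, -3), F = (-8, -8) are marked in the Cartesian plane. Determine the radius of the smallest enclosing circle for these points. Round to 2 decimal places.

The minimum enclosing circle is determined by three boundary points: C, D, F.
Their circumcentre is (-127/54, -79/54) with r² = 108817/1458.
The farthest remaining point A is at distance² 80305/1458 ≤ 108817/1458.
r = √(108817/1458) ≈ 8.64.

8.64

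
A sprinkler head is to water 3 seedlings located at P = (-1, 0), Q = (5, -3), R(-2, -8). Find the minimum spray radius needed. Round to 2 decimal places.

4.56

Side lengths²: PQ² = 45, PR² = 65, QR² = 74.
Since QR² = 74 < 65 + 45 = 110, the triangle is acute, so the smallest enclosing circle is the circumcircle.
Circumcentre = (21/34, -145/34), r² = 12025/578.
r = √(12025/578) ≈ 4.56.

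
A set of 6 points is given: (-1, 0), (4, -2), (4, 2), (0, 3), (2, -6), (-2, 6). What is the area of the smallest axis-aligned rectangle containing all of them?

72

x ranges over [-2, 4], width 6.
y ranges over [-6, 6], height 12.
Area = 6 × 12 = 72.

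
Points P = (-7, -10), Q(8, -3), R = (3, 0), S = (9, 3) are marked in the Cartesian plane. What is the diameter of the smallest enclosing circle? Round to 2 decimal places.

20.62

A smallest enclosing disk is always determined by at most three of the input points on its boundary.
The farthest pair is P–S with squared distance 425. The circle on this segment as diameter has centre (1, -3.5) and r² = 425/4 = 106.25.
Check Q: distance² to centre = 49.25 ≤ 106.25, so it lies inside.
All remaining points lie in this disk, and no smaller disk contains both endpoints, so this is the minimum enclosing circle.
Diameter = 2r = 2√(106.25) ≈ 20.62.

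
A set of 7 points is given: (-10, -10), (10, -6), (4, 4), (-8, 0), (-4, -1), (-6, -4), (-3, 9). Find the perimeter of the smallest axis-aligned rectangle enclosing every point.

78

Width = max x − min x = 10 − (-10) = 20.
Height = max y − min y = 9 − (-10) = 19.
Perimeter = 2(20 + 19) = 78.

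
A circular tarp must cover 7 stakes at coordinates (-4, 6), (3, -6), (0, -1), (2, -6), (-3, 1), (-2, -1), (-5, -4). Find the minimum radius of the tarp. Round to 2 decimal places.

The minimum enclosing circle of a finite set is fixed by two of the points (as a diameter) or three (as a circumcircle).
The farthest pair is (-4, 6)–(3, -6) with squared distance 193. The circle on this segment as diameter has centre (-0.5, 0) and r² = 193/4 = 48.25.
Check (0, -1): distance² to centre = 1.25 ≤ 48.25, so it lies inside.
All remaining points lie in this disk, and no smaller disk contains both endpoints, so this is the minimum enclosing circle.
r = √(48.25) ≈ 6.95.

6.95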